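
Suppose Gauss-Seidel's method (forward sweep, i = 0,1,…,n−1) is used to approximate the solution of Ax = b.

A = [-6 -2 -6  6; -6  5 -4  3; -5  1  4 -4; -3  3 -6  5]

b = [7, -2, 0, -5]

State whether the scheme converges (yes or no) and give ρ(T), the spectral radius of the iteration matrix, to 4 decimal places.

no, ρ = 1.1667

Let D = diag(-6, 5, 4, 5); L, U the strict triangles.
Gauss-Seidel: T = -(D+L)⁻¹U, row 0 first, T[0,1] = -(-2)/(-6) = -0.3333; later rows by forward substitution.
  T[0,:] = [+0.0000, -0.3333, -1.0000, +1.0000]
  T[1,:] = [+0.0000, -0.4000, -0.4000, +0.6000]
  T[2,:] = [+0.0000, -0.3167, -1.1500, +2.1000]
  T[3,:] = [+0.0000, -0.3400, -1.7400, +2.7600]
eigenvalue magnitudes: 1.1667, 0.3926, 0.3493, 0.0000.
ρ = 1.1667; 1.1667 > 1, so it fails to converge.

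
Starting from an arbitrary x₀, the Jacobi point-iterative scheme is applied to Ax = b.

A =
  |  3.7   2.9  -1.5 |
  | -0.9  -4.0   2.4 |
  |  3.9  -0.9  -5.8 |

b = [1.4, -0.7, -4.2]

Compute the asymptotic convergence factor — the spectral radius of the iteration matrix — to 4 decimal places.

A = D + L + U where D = diag(3.7, -4, -5.8).
T_J = -D⁻¹(L+U): T[1,2] = -(2.4)/(-4) = +0.6000; T[1,1] = 0.
  T[0,:] = [+0.0000, -0.7838, +0.4054]
  T[1,:] = [-0.2250, +0.0000, +0.6000]
  T[2,:] = [+0.6724, -0.1552, +0.0000]
moduli |λ_i(T)| = 0.8447, 0.5980, 0.5980.
ρ = 0.8447; 0.8447 < 1, so it converges for any x₀.

0.8447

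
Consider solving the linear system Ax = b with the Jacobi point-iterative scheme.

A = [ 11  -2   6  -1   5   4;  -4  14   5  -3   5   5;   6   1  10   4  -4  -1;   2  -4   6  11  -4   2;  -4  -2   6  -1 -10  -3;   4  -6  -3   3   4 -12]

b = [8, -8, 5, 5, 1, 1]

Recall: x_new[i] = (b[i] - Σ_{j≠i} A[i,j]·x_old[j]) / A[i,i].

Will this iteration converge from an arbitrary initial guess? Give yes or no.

Diagonal D = diag(11, 14, 10, 11, -10, -12); L, U strict lower/upper.
Jacobi T = -D⁻¹(L+U): T[1,0] = -(-4)/(14) = +0.2857; T[1,1] = 0.
  T[0,:] = [+0.0000, +0.1818, -0.5455, +0.0909, -0.4545, -0.3636]
  T[1,:] = [+0.2857, +0.0000, -0.3571, +0.2143, -0.3571, -0.3571]
  T[2,:] = [-0.6000, -0.1000, +0.0000, -0.4000, +0.4000, +0.1000]
  T[3,:] = [-0.1818, +0.3636, -0.5455, +0.0000, +0.3636, -0.1818]
  T[4,:] = [-0.4000, -0.2000, +0.6000, -0.1000, +0.0000, -0.3000]
  T[5,:] = [+0.3333, -0.5000, -0.2500, +0.2500, +0.3333, +0.0000]
|eigenvalues of T|: 1.2100, 0.7988, 0.3257, 0.3257, 0.3103, 0.3103.
ρ = 1.2100; 1.2100 > 1 ⇒ diverges.

no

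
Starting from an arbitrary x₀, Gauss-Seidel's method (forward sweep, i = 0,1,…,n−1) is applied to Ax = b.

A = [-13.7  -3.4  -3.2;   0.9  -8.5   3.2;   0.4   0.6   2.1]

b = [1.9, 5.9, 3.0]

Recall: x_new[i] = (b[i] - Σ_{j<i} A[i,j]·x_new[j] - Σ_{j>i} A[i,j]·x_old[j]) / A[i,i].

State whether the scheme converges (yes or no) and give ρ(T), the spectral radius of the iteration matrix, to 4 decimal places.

yes, ρ = 0.1807

A = D + L + U where D = diag(-13.7, -8.5, 2.1).
T_GS = -(D+L)⁻¹U: row 0 first, T[0,1] = -(-3.4)/(-13.7) = -0.2482; later rows by forward substitution.
  T[0,:] = [+0.0000 -0.2482 -0.2336]
  T[1,:] = [+0.0000 -0.0263 +0.3517]
  T[2,:] = [+0.0000 +0.0548 -0.0560]
eigenvalue magnitudes: 0.1807, 0.0985, 0.0000.
spectral radius ρ = 0.1807; 0.1807 < 1 ⇒ converges.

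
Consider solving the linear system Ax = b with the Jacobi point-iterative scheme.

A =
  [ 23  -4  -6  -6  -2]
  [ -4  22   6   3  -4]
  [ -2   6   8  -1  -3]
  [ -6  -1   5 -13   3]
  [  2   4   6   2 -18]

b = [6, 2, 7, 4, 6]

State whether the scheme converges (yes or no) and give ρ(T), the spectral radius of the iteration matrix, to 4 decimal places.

Let D = diag(23, 22, 8, -13, -18); L, U the strict triangles.
Jacobi: T = -D⁻¹(L+U), T[1,4] = -(-4)/(22) = +0.1818; T[1,1] = 0.
  T[0,:] = [+0.0000  +0.1739  +0.2609  +0.2609  +0.0870]
  T[1,:] = [+0.1818  +0.0000  -0.2727  -0.1364  +0.1818]
  T[2,:] = [+0.2500  -0.7500  +0.0000  +0.1250  +0.3750]
  T[3,:] = [-0.4615  -0.0769  +0.3846  +0.0000  +0.2308]
  T[4,:] = [+0.1111  +0.2222  +0.3333  +0.1111  +0.0000]
|eigenvalues of T|: 0.6937, 0.5875, 0.3730, 0.2794, 0.2794.
spectral radius ρ = 0.6937; 0.6937 < 1: convergent.

yes, ρ = 0.6937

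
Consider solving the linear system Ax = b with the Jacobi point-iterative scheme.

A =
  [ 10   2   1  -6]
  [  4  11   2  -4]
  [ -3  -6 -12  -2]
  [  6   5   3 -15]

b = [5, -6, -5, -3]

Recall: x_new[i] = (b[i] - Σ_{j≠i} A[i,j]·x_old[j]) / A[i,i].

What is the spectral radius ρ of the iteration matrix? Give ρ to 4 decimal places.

0.8624

Write A = D+L+U with D = diag(10, 11, -12, -15).
T_J = -D⁻¹(L+U): T[3,2] = -(3)/(-15) = +0.2000; T[3,3] = 0.
  T[0,:] = [+0.0000 -0.2000 -0.1000 +0.6000]
  T[1,:] = [-0.3636 +0.0000 -0.1818 +0.3636]
  T[2,:] = [-0.2500 -0.5000 +0.0000 -0.1667]
  T[3,:] = [+0.4000 +0.3333 +0.2000 +0.0000]
eigenvalue magnitudes: 0.8624, 0.4174, 0.3119, 0.1332.
ρ(T) = max|λ| = 0.8624; 0.8624 < 1 ⇒ converges.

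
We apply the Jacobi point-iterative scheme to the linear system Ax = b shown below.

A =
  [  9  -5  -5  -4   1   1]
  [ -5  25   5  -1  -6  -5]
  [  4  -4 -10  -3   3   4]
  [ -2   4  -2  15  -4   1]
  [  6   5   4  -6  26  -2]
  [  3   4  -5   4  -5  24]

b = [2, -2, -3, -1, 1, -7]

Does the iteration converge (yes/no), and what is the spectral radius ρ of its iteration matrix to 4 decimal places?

A = D + L + U where D = diag(9, 25, -10, 15, 26, 24).
Jacobi T = -D⁻¹(L+U): T[4,0] = -(6)/(26) = -0.2308; T[4,4] = 0.
  T[0,:] = [+0.0000 +0.5556 +0.5556 +0.4444 -0.1111 -0.1111]
  T[1,:] = [+0.2000 +0.0000 -0.2000 +0.0400 +0.2400 +0.2000]
  T[2,:] = [+0.4000 -0.4000 +0.0000 -0.3000 +0.3000 +0.4000]
  T[3,:] = [+0.1333 -0.2667 +0.1333 +0.0000 +0.2667 -0.0667]
  T[4,:] = [-0.2308 -0.1923 -0.1538 +0.2308 +0.0000 +0.0769]
  T[5,:] = [-0.1250 -0.1667 +0.2083 -0.1667 +0.2083 +0.0000]
|eigenvalues of T|: 0.8553, 0.4013, 0.4013, 0.3445, 0.3415, 0.3415.
ρ(T) = max|λ| = 0.8553; 0.8553 < 1, so it converges for any x₀.

yes, ρ = 0.8553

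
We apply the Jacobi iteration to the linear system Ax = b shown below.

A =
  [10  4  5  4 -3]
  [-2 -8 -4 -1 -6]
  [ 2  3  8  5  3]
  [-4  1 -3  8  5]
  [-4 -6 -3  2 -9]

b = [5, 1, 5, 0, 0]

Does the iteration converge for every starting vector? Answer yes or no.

no

A = D + L + U where D = diag(10, -8, 8, 8, -9).
Jacobi T = -D⁻¹(L+U): T[2,3] = -(5)/(8) = -0.6250; T[2,2] = 0.
  T[0,:] = [+0.0000 -0.4000 -0.5000 -0.4000 +0.3000]
  T[1,:] = [-0.2500 +0.0000 -0.5000 -0.1250 -0.7500]
  T[2,:] = [-0.2500 -0.3750 +0.0000 -0.6250 -0.3750]
  T[3,:] = [+0.5000 -0.1250 +0.3750 +0.0000 -0.6250]
  T[4,:] = [-0.4444 -0.6667 -0.3333 +0.2222 +0.0000]
moduli |λ_i(T)| = 1.2045, 0.8262, 0.8262, 0.5614, 0.5614.
ρ(T) = max|λ| = 1.2045; 1.2045 > 1, so it fails to converge.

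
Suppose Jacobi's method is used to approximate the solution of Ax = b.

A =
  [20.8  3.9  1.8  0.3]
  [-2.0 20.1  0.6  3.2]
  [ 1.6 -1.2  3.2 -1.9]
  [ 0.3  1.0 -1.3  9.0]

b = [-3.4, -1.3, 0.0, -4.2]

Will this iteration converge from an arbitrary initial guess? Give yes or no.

yes

Write A = D+L+U with D = diag(20.8, 20.1, 3.2, 9).
Jacobi T = -D⁻¹(L+U): T[3,2] = -(-1.3)/(9) = +0.1444; T[3,3] = 0.
  T[0,:] = [+0.0000, -0.1875, -0.0865, -0.0144]
  T[1,:] = [+0.0995, +0.0000, -0.0299, -0.1592]
  T[2,:] = [-0.5000, +0.3750, +0.0000, +0.5938]
  T[3,:] = [-0.0333, -0.1111, +0.1444, +0.0000]
|λ(T)| sorted: 0.3721, 0.2182, 0.2182, 0.0612.
spectral radius ρ = 0.3721; 0.3721 < 1, so it converges for any x₀.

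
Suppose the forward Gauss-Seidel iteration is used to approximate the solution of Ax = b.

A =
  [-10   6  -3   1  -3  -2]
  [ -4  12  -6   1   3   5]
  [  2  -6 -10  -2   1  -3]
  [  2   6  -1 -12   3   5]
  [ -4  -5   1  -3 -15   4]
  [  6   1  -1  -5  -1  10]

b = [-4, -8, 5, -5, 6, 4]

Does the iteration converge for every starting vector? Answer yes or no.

Diagonal D = diag(-10, 12, -10, -12, -15, 10); L, U strict lower/upper.
T_GS = -(D+L)⁻¹U: row 0 first, T[0,3] = -(1)/(-10) = +0.1000; later rows by forward substitution.
  T[0,:] = [+0.0000 +0.6000 -0.3000 +0.1000 -0.3000 -0.2000]
  T[1,:] = [+0.0000 +0.2000 +0.4000 -0.0500 -0.3500 -0.4833]
  T[2,:] = [+0.0000 +0.0000 -0.3000 -0.1500 +0.2500 -0.0500]
  T[3,:] = [+0.0000 +0.2000 +0.1750 +0.0042 +0.0042 +0.1458]
  T[4,:] = [+0.0000 -0.2667 -0.1083 -0.0208 +0.2125 +0.4486]
  T[5,:] = [+0.0000 -0.3067 +0.1867 -0.0700 +0.2633 +0.2811]
|λ(T)| sorted: 0.9151, 0.2580, 0.2561, 0.2561, 0.1550, 0.0000.
spectral radius ρ = 0.9151; 0.9151 < 1 ⇒ converges.

yes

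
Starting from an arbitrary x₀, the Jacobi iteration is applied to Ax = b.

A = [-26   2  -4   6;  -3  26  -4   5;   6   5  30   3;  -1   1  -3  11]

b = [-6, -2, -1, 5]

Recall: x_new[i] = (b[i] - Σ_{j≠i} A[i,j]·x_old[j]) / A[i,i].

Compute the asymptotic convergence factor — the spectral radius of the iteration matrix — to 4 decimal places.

0.2011

A = D + L + U where D = diag(-26, 26, 30, 11).
Jacobi: T = -D⁻¹(L+U), T[0,1] = -(2)/(-26) = +0.0769; T[0,0] = 0.
  T[0,:] = [+0.0000, +0.0769, -0.1538, +0.2308]
  T[1,:] = [+0.1154, +0.0000, +0.1538, -0.1923]
  T[2,:] = [-0.2000, -0.1667, +0.0000, -0.1000]
  T[3,:] = [+0.0909, -0.0909, +0.2727, +0.0000]
|λ(T)| sorted: 0.2011, 0.1616, 0.1616, 0.0444.
ρ = 0.2011; 0.2011 < 1: convergent.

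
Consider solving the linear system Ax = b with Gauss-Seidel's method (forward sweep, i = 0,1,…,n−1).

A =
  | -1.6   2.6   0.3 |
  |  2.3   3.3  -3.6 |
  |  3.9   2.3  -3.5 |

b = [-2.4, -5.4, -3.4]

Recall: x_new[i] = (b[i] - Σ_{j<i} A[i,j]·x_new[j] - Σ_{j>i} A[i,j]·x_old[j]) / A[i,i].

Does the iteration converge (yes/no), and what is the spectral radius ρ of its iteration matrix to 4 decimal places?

A = D + L + U where D = diag(-1.6, 3.3, -3.5).
Gauss-Seidel: T = -(D+L)⁻¹U, row 0 first, T[0,2] = -(0.3)/(-1.6) = +0.1875; later rows by forward substitution.
  T[0,:] = [+0.0000, +1.6250, +0.1875]
  T[1,:] = [+0.0000, -1.1326, +0.9602]
  T[2,:] = [+0.0000, +1.0665, +0.8399]
eigenvalue magnitudes: 1.5594, 1.2667, 0.0000.
ρ(T) = max|λ| = 1.5594; 1.5594 > 1 ⇒ diverges.

no, ρ = 1.5594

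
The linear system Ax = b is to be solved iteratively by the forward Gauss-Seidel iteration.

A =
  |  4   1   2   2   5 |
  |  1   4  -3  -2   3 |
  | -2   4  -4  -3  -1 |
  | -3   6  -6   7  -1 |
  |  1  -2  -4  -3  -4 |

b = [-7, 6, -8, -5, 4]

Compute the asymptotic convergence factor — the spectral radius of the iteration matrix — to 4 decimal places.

1.4299

Split A = D + L + U, D = diag(4, 4, -4, 7, -4).
T_GS = -(D+L)⁻¹U: row 0 first, T[0,2] = -(2)/(4) = -0.5000; later rows by forward substitution.
  T[0,:] = [+0.0000, -0.2500, -0.5000, -0.5000, -1.2500]
  T[1,:] = [+0.0000, +0.0625, +0.8750, +0.6250, -0.4375]
  T[2,:] = [+0.0000, +0.1875, +1.1250, +0.1250, -0.0625]
  T[3,:] = [+0.0000, +0.0000, +0.0000, -0.6429, -0.0714]
  T[4,:] = [+0.0000, -0.2812, -1.6875, -0.0804, +0.0223]
moduli |λ_i(T)| = 1.4299, 0.6242, 0.2123, 0.0265, 0.0000.
ρ = 1.4299; 1.4299 > 1, so it fails to converge.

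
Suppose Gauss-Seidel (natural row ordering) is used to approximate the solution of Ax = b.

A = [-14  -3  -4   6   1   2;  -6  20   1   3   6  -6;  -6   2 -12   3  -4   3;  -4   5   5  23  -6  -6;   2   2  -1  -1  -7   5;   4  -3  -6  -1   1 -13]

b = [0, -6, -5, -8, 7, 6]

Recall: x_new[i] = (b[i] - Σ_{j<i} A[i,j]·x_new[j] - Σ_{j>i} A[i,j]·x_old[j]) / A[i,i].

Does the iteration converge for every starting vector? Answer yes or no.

yes

A = D + L + U where D = diag(-14, 20, -12, 23, -7, -13).
T_GS = -(D+L)⁻¹U: row 0 first, T[0,5] = -(2)/(-14) = +0.1429; later rows by forward substitution.
  T[0,:] = [+0.0000  -0.2143  -0.2857  +0.4286  +0.0714  +0.1429]
  T[1,:] = [+0.0000  -0.0643  -0.1357  -0.0214  -0.2786  +0.3429]
  T[2,:] = [+0.0000  +0.0964  +0.1202  +0.0321  -0.4155  +0.2357]
  T[3,:] = [+0.0000  -0.0443  -0.0463  +0.0722  +0.4242  +0.1599]
  T[4,:] = [+0.0000  -0.0870  -0.1310  +0.1014  -0.0604  +0.7965]
  T[5,:] = [+0.0000  -0.0989  -0.1186  +0.1242  +0.2407  -0.0950]
moduli |λ_i(T)| = 0.6034, 0.3828, 0.3828, 0.0417, 0.0417, 0.0000.
ρ(T) = max|λ| = 0.6034; 0.6034 < 1: convergent.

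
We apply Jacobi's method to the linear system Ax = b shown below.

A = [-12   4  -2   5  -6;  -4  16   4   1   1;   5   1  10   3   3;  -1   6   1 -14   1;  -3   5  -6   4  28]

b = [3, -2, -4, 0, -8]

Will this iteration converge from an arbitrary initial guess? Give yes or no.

Write A = D+L+U with D = diag(-12, 16, 10, -14, 28).
T_J = -D⁻¹(L+U): T[3,4] = -(1)/(-14) = +0.0714; T[3,3] = 0.
  T[0,:] = [+0.0000  +0.3333  -0.1667  +0.4167  -0.5000]
  T[1,:] = [+0.2500  +0.0000  -0.2500  -0.0625  -0.0625]
  T[2,:] = [-0.5000  -0.1000  +0.0000  -0.3000  -0.3000]
  T[3,:] = [-0.0714  +0.4286  +0.0714  +0.0000  +0.0714]
  T[4,:] = [+0.1071  -0.1786  +0.2143  -0.1429  +0.0000]
|eigenvalues of T|: 0.6491, 0.4530, 0.4530, 0.3387, 0.3387.
spectral radius ρ = 0.6491; 0.6491 < 1 ⇒ converges.

yes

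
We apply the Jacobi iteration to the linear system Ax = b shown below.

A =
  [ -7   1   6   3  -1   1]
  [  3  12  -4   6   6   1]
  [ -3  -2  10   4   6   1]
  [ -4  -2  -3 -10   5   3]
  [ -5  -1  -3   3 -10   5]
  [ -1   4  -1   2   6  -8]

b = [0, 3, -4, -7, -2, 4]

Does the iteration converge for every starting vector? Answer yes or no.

no

Let D = diag(-7, 12, 10, -10, -10, -8); L, U the strict triangles.
Jacobi: T = -D⁻¹(L+U), T[5,1] = -(4)/(-8) = +0.5000; T[5,5] = 0.
  T[0,:] = [+0.0000 +0.1429 +0.8571 +0.4286 -0.1429 +0.1429]
  T[1,:] = [-0.2500 +0.0000 +0.3333 -0.5000 -0.5000 -0.0833]
  T[2,:] = [+0.3000 +0.2000 +0.0000 -0.4000 -0.6000 -0.1000]
  T[3,:] = [-0.4000 -0.2000 -0.3000 +0.0000 +0.5000 +0.3000]
  T[4,:] = [-0.5000 -0.1000 -0.3000 +0.3000 +0.0000 +0.5000]
  T[5,:] = [-0.1250 +0.5000 -0.1250 +0.2500 +0.7500 +0.0000]
eigenvalue magnitudes: 1.3049, 0.6551, 0.6551, 0.4403, 0.4403, 0.4284.
ρ(T) = max|λ| = 1.3049; 1.3049 > 1 ⇒ diverges.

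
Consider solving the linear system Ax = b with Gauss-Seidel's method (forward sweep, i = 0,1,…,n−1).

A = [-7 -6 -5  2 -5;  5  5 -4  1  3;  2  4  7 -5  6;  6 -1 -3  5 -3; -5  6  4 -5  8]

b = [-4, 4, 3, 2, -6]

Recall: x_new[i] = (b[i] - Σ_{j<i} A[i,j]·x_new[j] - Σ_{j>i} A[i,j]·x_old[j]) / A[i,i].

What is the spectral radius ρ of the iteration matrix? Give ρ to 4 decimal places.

Let D = diag(-7, 5, 7, 5, 8); L, U the strict triangles.
Gauss-Seidel: T = -(D+L)⁻¹U, row 0 first, T[0,3] = -(2)/(-7) = +0.2857; later rows by forward substitution.
  T[0,:] = [+0.0000  -0.8571  -0.7143  +0.2857  -0.7143]
  T[1,:] = [+0.0000  +0.8571  +1.5143  -0.4857  +0.1143]
  T[2,:] = [+0.0000  -0.2449  -0.6612  +0.9102  -0.7184]
  T[3,:] = [+0.0000  +1.0531  +0.7633  +0.1061  +1.0490]
  T[4,:] = [+0.0000  -0.3980  -0.7745  +0.1541  +0.4827]
|eigenvalues of T|: 1.1892, 0.6626, 0.6288, 0.3707, 0.0000.
spectral radius ρ = 1.1892; 1.1892 > 1 ⇒ diverges.

1.1892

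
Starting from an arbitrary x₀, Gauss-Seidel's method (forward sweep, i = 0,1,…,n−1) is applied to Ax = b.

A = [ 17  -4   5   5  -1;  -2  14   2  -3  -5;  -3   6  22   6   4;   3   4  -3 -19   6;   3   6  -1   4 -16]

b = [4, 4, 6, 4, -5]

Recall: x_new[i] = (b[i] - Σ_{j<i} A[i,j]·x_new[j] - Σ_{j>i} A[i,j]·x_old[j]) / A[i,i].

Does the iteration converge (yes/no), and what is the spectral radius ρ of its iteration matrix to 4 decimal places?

A = D + L + U where D = diag(17, 14, 22, -19, -16).
GS T = -(D+L)⁻¹U: row 0 first, T[0,2] = -(5)/(17) = -0.2941; later rows by forward substitution.
  T[0,:] = [+0.0000, +0.2353, -0.2941, -0.2941, +0.0588]
  T[1,:] = [+0.0000, +0.0336, -0.1849, +0.1723, +0.3655]
  T[2,:] = [+0.0000, +0.0229, +0.0103, -0.3598, -0.2735]
  T[3,:] = [+0.0000, +0.0406, -0.0870, +0.0466, +0.4452]
  T[4,:] = [+0.0000, +0.0654, -0.1469, +0.0436, +0.2765]
eigenvalue magnitudes: 0.5823, 0.1714, 0.1714, 0.0317, 0.0000.
spectral radius ρ = 0.5823; 0.5823 < 1 ⇒ converges.

yes, ρ = 0.5823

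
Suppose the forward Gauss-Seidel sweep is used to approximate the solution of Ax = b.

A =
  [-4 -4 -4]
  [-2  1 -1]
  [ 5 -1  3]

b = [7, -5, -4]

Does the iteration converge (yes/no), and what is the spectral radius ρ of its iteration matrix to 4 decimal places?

Diagonal D = diag(-4, 1, 3); L, U strict lower/upper.
GS T = -(D+L)⁻¹U: row 0 first, T[0,1] = -(-4)/(-4) = -1.0000; later rows by forward substitution.
  T[0,:] = [+0.0000 -1.0000 -1.0000]
  T[1,:] = [+0.0000 -2.0000 -1.0000]
  T[2,:] = [+0.0000 +1.0000 +1.3333]
eigenvalue magnitudes: 1.6667, 1.0000, 0.0000.
spectral radius ρ = 1.6667; 1.6667 > 1 ⇒ diverges.

no, ρ = 1.6667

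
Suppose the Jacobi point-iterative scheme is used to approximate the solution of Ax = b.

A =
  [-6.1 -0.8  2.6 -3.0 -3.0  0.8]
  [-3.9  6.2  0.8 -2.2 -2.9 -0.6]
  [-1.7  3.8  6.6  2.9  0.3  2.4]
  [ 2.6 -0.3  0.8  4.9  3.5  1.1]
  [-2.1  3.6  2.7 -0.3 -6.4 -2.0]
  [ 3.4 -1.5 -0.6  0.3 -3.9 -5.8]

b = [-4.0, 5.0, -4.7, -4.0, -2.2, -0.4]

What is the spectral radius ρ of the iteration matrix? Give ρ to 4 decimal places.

Diagonal D = diag(-6.1, 6.2, 6.6, 4.9, -6.4, -5.8); L, U strict lower/upper.
T_J = -D⁻¹(L+U): T[3,1] = -(-0.3)/(4.9) = +0.0612; T[3,3] = 0.
  T[0,:] = [+0.0000, -0.1311, +0.4262, -0.4918, -0.4918, +0.1311]
  T[1,:] = [+0.6290, +0.0000, -0.1290, +0.3548, +0.4677, +0.0968]
  T[2,:] = [+0.2576, -0.5758, +0.0000, -0.4394, -0.0455, -0.3636]
  T[3,:] = [-0.5306, +0.0612, -0.1633, +0.0000, -0.7143, -0.2245]
  T[4,:] = [-0.3281, +0.5625, +0.4219, -0.0469, +0.0000, -0.3125]
  T[5,:] = [+0.5862, -0.2586, -0.1034, +0.0517, -0.6724, +0.0000]
|roots of det(T-λI)|: 1.1588, 0.7282, 0.7282, 0.1885, 0.1885, 0.1809.
spectral radius ρ = 1.1588; 1.1588 > 1: divergent.

1.1588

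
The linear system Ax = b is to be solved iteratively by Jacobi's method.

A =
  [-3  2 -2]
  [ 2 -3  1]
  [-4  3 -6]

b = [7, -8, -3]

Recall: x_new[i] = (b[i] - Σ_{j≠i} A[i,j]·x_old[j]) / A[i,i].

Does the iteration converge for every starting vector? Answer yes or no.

Let D = diag(-3, -3, -6); L, U the strict triangles.
T_J = -D⁻¹(L+U): T[2,0] = -(-4)/(-6) = -0.6667; T[2,2] = 0.
  T[0,:] = [+0.0000, +0.6667, -0.6667]
  T[1,:] = [+0.6667, +0.0000, +0.3333]
  T[2,:] = [-0.6667, +0.5000, +0.0000]
|roots of det(T-λI)|: 1.1712, 0.7491, 0.4221.
ρ(T) = max|λ| = 1.1712; 1.1712 > 1 ⇒ diverges.

no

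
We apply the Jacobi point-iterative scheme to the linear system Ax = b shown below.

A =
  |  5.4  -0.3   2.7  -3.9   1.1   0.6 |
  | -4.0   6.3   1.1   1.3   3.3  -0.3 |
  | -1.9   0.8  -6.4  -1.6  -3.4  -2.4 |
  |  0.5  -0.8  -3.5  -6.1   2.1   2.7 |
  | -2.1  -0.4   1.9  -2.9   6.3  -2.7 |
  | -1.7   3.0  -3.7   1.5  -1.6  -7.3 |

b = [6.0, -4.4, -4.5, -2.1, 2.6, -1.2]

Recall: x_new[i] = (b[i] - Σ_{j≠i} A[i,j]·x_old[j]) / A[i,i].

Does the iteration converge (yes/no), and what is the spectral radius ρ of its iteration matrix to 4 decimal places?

Write A = D+L+U with D = diag(5.4, 6.3, -6.4, -6.1, 6.3, -7.3).
T_J = -D⁻¹(L+U): T[1,3] = -(1.3)/(6.3) = -0.2063; T[1,1] = 0.
  T[0,:] = [+0.0000, +0.0556, -0.5000, +0.7222, -0.2037, -0.1111]
  T[1,:] = [+0.6349, +0.0000, -0.1746, -0.2063, -0.5238, +0.0476]
  T[2,:] = [-0.2969, +0.1250, +0.0000, -0.2500, -0.5312, -0.3750]
  T[3,:] = [+0.0820, -0.1311, -0.5738, +0.0000, +0.3443, +0.4426]
  T[4,:] = [+0.3333, +0.0635, -0.3016, +0.4603, +0.0000, +0.4286]
  T[5,:] = [-0.2329, +0.4110, -0.5068, +0.2055, -0.2192, +0.0000]
|eigenvalues of T|: 1.1313, 0.7326, 0.4346, 0.4346, 0.4205, 0.4205.
ρ(T) = max|λ| = 1.1313; 1.1313 > 1: divergent.

no, ρ = 1.1313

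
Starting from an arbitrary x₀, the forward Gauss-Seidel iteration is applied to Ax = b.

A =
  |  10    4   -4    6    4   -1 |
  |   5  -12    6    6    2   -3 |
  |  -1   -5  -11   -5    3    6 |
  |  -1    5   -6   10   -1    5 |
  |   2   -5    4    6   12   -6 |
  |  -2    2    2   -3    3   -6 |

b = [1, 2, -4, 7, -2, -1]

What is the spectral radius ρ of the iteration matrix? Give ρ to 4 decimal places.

1.4605

Let D = diag(10, -12, -11, 10, 12, -6); L, U the strict triangles.
GS T = -(D+L)⁻¹U: row 0 first, T[0,3] = -(6)/(10) = -0.6000; later rows by forward substitution.
  T[0,:] = [+0.0000, -0.4000, +0.4000, -0.6000, -0.4000, +0.1000]
  T[1,:] = [+0.0000, -0.1667, +0.6667, +0.2500, +0.0000, -0.2083]
  T[2,:] = [+0.0000, +0.1121, -0.3394, -0.5136, +0.3091, +0.6311]
  T[3,:] = [+0.0000, +0.1106, -0.4970, -0.4932, +0.2455, -0.0072]
  T[4,:] = [+0.0000, -0.0955, +0.5727, +0.6220, -0.1591, +0.1898]
  T[5,:] = [+0.0000, +0.0121, +0.5106, +0.6697, +0.0341, +0.2061]
|eigenvalues of T|: 1.4605, 0.6246, 0.1984, 0.1984, 0.0422, 0.0000.
spectral radius ρ = 1.4605; 1.4605 > 1 ⇒ diverges.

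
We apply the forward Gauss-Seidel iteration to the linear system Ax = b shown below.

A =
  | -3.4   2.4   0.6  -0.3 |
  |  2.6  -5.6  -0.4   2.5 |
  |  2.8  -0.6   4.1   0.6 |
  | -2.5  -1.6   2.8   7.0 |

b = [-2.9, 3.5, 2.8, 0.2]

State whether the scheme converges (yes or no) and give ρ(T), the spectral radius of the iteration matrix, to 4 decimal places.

A = D + L + U where D = diag(-3.4, -5.6, 4.1, 7).
Gauss-Seidel: T = -(D+L)⁻¹U, row 0 first, T[0,2] = -(0.6)/(-3.4) = +0.1765; later rows by forward substitution.
  T[0,:] = [+0.0000, +0.7059, +0.1765, -0.0882]
  T[1,:] = [+0.0000, +0.3277, +0.0105, +0.4055]
  T[2,:] = [+0.0000, -0.4341, -0.1190, -0.0267]
  T[3,:] = [+0.0000, +0.5007, +0.1130, +0.0719]
|roots of det(T-λI)|: 0.6335, 0.3407, 0.0122, 0.0000.
spectral radius ρ = 0.6335; 0.6335 < 1 ⇒ converges.

yes, ρ = 0.6335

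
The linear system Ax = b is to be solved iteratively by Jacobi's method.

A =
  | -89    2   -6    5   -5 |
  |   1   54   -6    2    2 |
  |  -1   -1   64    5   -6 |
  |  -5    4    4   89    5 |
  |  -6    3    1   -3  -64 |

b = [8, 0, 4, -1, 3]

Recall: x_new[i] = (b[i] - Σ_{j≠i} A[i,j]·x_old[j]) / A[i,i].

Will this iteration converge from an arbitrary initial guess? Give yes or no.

yes

A = D + L + U where D = diag(-89, 54, 64, 89, -64).
T_J = -D⁻¹(L+U): T[0,2] = -(-6)/(-89) = -0.0674; T[0,0] = 0.
  T[0,:] = [+0.0000 +0.0225 -0.0674 +0.0562 -0.0562]
  T[1,:] = [-0.0185 +0.0000 +0.1111 -0.0370 -0.0370]
  T[2,:] = [+0.0156 +0.0156 +0.0000 -0.0781 +0.0938]
  T[3,:] = [+0.0562 -0.0449 -0.0449 +0.0000 -0.0562]
  T[4,:] = [-0.0938 +0.0469 +0.0156 -0.0469 +0.0000]
eigenvalue magnitudes: 0.1787, 0.1127, 0.1127, 0.0578, 0.0270.
spectral radius ρ = 0.1787; 0.1787 < 1, so it converges for any x₀.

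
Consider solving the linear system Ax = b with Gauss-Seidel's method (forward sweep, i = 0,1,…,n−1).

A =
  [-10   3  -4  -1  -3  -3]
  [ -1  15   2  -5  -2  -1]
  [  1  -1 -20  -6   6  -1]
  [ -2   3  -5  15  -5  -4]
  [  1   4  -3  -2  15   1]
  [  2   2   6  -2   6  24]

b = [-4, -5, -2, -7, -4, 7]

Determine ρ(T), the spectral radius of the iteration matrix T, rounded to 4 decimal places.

0.2397

Diagonal D = diag(-10, 15, -20, 15, 15, 24); L, U strict lower/upper.
Gauss-Seidel: T = -(D+L)⁻¹U, row 0 first, T[0,3] = -(-1)/(-10) = -0.1000; later rows by forward substitution.
  T[0,:] = [+0.0000  +0.3000  -0.4000  -0.1000  -0.3000  -0.3000]
  T[1,:] = [+0.0000  +0.0200  -0.1600  +0.3267  +0.1133  +0.0467]
  T[2,:] = [+0.0000  +0.0140  -0.0120  -0.3213  +0.2793  -0.0673]
  T[3,:] = [+0.0000  +0.0407  -0.0253  -0.1858  +0.3638  +0.1949]
  T[4,:] = [+0.0000  -0.0171  +0.0636  -0.1695  +0.0941  -0.0466]
  T[5,:] = [+0.0000  -0.0225  +0.0317  +0.0883  -0.0475  +0.0658]
|eigenvalues of T|: 0.2397, 0.2032, 0.2032, 0.0488, 0.0460, 0.0000.
ρ(T) = max|λ| = 0.2397; 0.2397 < 1, so it converges for any x₀.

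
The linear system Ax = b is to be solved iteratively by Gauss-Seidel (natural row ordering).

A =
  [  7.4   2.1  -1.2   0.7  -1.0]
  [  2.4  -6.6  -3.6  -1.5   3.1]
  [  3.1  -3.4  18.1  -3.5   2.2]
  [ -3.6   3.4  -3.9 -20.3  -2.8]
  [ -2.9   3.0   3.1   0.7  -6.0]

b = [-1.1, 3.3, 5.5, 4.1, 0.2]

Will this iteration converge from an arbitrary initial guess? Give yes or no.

yes

Diagonal D = diag(7.4, -6.6, 18.1, -20.3, -6); L, U strict lower/upper.
T_GS = -(D+L)⁻¹U: row 0 first, T[0,1] = -(2.1)/(7.4) = -0.2838; later rows by forward substitution.
  T[0,:] = [+0.0000 -0.2838 +0.1622 -0.0946 +0.1351]
  T[1,:] = [+0.0000 -0.1032 -0.4865 -0.2617 +0.5188]
  T[2,:] = [+0.0000 +0.0292 -0.1192 +0.1604 -0.0472]
  T[3,:] = [+0.0000 +0.0274 -0.0873 -0.0579 -0.0659]
  T[4,:] = [+0.0000 +0.1039 -0.3934 -0.0090 +0.1620]
|λ(T)| sorted: 0.3179, 0.1856, 0.1856, 0.1822, 0.0000.
spectral radius ρ = 0.3179; 0.3179 < 1: convergent.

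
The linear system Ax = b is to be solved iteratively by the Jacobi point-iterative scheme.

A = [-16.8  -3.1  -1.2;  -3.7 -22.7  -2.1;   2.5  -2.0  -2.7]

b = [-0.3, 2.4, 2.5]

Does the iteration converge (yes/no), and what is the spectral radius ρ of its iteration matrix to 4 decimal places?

Diagonal D = diag(-16.8, -22.7, -2.7); L, U strict lower/upper.
Jacobi T = -D⁻¹(L+U): T[1,0] = -(-3.7)/(-22.7) = -0.1630; T[1,1] = 0.
  T[0,:] = [+0.0000  -0.1845  -0.0714]
  T[1,:] = [-0.1630  +0.0000  -0.0925]
  T[2,:] = [+0.9259  -0.7407  +0.0000]
eigenvalue magnitudes: 0.2479, 0.1702, 0.1702.
spectral radius ρ = 0.2479; 0.2479 < 1 ⇒ converges.

yes, ρ = 0.2479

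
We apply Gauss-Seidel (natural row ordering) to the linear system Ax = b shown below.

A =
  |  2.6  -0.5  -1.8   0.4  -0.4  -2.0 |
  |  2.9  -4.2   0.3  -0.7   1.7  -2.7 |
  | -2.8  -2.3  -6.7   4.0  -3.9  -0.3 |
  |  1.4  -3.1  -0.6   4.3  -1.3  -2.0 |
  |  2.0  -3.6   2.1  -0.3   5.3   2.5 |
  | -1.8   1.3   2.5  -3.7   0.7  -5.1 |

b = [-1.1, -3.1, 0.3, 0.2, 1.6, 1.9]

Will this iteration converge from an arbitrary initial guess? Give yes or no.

no

Diagonal D = diag(2.6, -4.2, -6.7, 4.3, 5.3, -5.1); L, U strict lower/upper.
Gauss-Seidel: T = -(D+L)⁻¹U, row 0 first, T[0,1] = -(-0.5)/(2.6) = +0.1923; later rows by forward substitution.
  T[0,:] = [+0.0000 +0.1923 +0.6923 -0.1538 +0.1538 +0.7692]
  T[1,:] = [+0.0000 +0.1328 +0.5495 -0.2729 +0.5110 -0.1117]
  T[2,:] = [+0.0000 -0.1259 -0.4779 +0.7550 -0.8218 -0.3279]
  T[3,:] = [+0.0000 +0.0155 +0.1040 -0.0413 +0.5060 +0.0884]
  T[4,:] = [+0.0000 +0.0684 +0.3072 -0.4288 +0.6433 -0.7029]
  T[5,:] = [+0.0000 -0.0977 -0.3719 +0.3259 -0.6057 -0.6213]
moduli |λ_i(T)| = 1.1268, 0.4652, 0.3281, 0.3281, 0.0073, 0.0000.
ρ = 1.1268; 1.1268 > 1, so it fails to converge.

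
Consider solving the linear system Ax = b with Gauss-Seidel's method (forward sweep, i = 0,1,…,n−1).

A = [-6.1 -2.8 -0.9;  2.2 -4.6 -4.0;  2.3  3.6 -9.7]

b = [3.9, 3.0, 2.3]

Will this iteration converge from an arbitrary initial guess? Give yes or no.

Split A = D + L + U, D = diag(-6.1, -4.6, -9.7).
Gauss-Seidel: T = -(D+L)⁻¹U, row 0 first, T[0,1] = -(-2.8)/(-6.1) = -0.4590; later rows by forward substitution.
  T[0,:] = [+0.0000 -0.4590 -0.1475]
  T[1,:] = [+0.0000 -0.2195 -0.9401]
  T[2,:] = [+0.0000 -0.1903 -0.3839]
moduli |λ_i(T)| = 0.7326, 0.1292, 0.0000.
spectral radius ρ = 0.7326; 0.7326 < 1, so it converges for any x₀.

yes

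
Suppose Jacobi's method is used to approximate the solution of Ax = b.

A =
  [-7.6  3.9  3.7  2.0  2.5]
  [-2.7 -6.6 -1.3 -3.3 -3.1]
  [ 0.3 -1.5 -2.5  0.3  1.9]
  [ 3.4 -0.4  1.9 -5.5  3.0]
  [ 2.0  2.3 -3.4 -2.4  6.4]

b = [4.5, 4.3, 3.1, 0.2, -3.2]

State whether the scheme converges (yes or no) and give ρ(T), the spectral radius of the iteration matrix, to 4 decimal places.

Diagonal D = diag(-7.6, -6.6, -2.5, -5.5, 6.4); L, U strict lower/upper.
Jacobi: T = -D⁻¹(L+U), T[0,4] = -(2.5)/(-7.6) = +0.3289; T[0,0] = 0.
  T[0,:] = [+0.0000 +0.5132 +0.4868 +0.2632 +0.3289]
  T[1,:] = [-0.4091 +0.0000 -0.1970 -0.5000 -0.4697]
  T[2,:] = [+0.1200 -0.6000 +0.0000 +0.1200 +0.7600]
  T[3,:] = [+0.6182 -0.0727 +0.3455 +0.0000 +0.5455]
  T[4,:] = [-0.3125 -0.3594 +0.5312 +0.3750 +0.0000]
|λ(T)| sorted: 1.2974, 0.7273, 0.5725, 0.5725, 0.4326.
ρ = 1.2974; 1.2974 > 1: divergent.

no, ρ = 1.2974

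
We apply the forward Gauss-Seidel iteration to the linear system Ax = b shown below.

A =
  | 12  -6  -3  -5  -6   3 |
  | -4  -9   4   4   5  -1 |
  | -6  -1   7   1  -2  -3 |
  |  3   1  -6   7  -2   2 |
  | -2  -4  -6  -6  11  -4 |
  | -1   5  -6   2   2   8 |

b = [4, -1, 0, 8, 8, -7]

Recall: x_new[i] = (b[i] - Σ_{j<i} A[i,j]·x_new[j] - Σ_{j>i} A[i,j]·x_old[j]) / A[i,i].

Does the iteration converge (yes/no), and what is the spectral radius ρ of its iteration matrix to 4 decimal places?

Write A = D+L+U with D = diag(12, -9, 7, 7, 11, 8).
Gauss-Seidel: T = -(D+L)⁻¹U, row 0 first, T[0,3] = -(-5)/(12) = +0.4167; later rows by forward substitution.
  T[0,:] = [+0.0000  +0.5000  +0.2500  +0.4167  +0.5000  -0.2500]
  T[1,:] = [+0.0000  -0.2222  +0.3333  +0.2593  +0.3333  +0.0000]
  T[2,:] = [+0.0000  +0.3968  +0.2619  +0.2513  +0.7619  +0.2143]
  T[3,:] = [+0.0000  +0.1576  +0.0697  -0.0002  +0.6769  +0.0051]
  T[4,:] = [+0.0000  +0.3125  +0.3476  +0.3070  +0.9969  +0.4378]
  T[5,:] = [+0.0000  +0.3815  -0.0850  +0.0018  +0.0072  +0.0187]
moduli |λ_i(T)| = 1.5837, 0.4363, 0.2153, 0.2153, 0.0129, 0.0000.
ρ = 1.5837; 1.5837 > 1 ⇒ diverges.

no, ρ = 1.5837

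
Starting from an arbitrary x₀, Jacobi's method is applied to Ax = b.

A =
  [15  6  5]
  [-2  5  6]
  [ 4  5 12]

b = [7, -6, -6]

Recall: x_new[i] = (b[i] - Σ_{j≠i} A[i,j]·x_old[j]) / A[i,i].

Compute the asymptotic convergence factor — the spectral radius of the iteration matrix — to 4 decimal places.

0.7664

A = D + L + U where D = diag(15, 5, 12).
Jacobi T = -D⁻¹(L+U): T[0,1] = -(6)/(15) = -0.4000; T[0,0] = 0.
  T[0,:] = [+0.0000  -0.4000  -0.3333]
  T[1,:] = [+0.4000  +0.0000  -1.2000]
  T[2,:] = [-0.3333  -0.4167  +0.0000]
|λ(T)| sorted: 0.7664, 0.4860, 0.2804.
ρ(T) = max|λ| = 0.7664; 0.7664 < 1: convergent.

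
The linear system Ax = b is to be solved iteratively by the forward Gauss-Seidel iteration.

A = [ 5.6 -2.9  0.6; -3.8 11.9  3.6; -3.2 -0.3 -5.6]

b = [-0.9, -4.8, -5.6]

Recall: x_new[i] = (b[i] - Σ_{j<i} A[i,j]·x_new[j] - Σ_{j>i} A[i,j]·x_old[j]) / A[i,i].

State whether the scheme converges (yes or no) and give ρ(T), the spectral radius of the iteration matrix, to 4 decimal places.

Write A = D+L+U with D = diag(5.6, 11.9, -5.6).
T_GS = -(D+L)⁻¹U: row 0 first, T[0,1] = -(-2.9)/(5.6) = +0.5179; later rows by forward substitution.
  T[0,:] = [+0.0000  +0.5179  -0.1071]
  T[1,:] = [+0.0000  +0.1654  -0.3367]
  T[2,:] = [+0.0000  -0.3048  +0.0793]
|eigenvalues of T|: 0.4456, 0.2009, 0.0000.
ρ = 0.4456; 0.4456 < 1, so it converges for any x₀.

yes, ρ = 0.4456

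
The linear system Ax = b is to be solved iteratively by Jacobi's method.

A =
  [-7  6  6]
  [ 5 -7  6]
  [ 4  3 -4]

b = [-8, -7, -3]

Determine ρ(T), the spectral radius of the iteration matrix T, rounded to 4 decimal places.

1.6801

Split A = D + L + U, D = diag(-7, -7, -4).
Jacobi T = -D⁻¹(L+U): T[2,0] = -(4)/(-4) = +1.0000; T[2,2] = 0.
  T[0,:] = [+0.0000, +0.8571, +0.8571]
  T[1,:] = [+0.7143, +0.0000, +0.8571]
  T[2,:] = [+1.0000, +0.7500, +0.0000]
|eigenvalues of T|: 1.6801, 0.8430, 0.8430.
spectral radius ρ = 1.6801; 1.6801 > 1: divergent.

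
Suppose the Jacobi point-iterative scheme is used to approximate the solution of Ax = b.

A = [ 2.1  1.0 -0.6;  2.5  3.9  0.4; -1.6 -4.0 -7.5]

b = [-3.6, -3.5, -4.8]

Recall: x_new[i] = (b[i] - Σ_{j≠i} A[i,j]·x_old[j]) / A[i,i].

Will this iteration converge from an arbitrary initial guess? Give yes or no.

Split A = D + L + U, D = diag(2.1, 3.9, -7.5).
Jacobi T = -D⁻¹(L+U): T[0,2] = -(-0.6)/(2.1) = +0.2857; T[0,0] = 0.
  T[0,:] = [+0.0000 -0.4762 +0.2857]
  T[1,:] = [-0.6410 +0.0000 -0.1026]
  T[2,:] = [-0.2133 -0.5333 +0.0000]
|eigenvalues of T|: 0.6571, 0.3644, 0.3644.
spectral radius ρ = 0.6571; 0.6571 < 1, so it converges for any x₀.

yes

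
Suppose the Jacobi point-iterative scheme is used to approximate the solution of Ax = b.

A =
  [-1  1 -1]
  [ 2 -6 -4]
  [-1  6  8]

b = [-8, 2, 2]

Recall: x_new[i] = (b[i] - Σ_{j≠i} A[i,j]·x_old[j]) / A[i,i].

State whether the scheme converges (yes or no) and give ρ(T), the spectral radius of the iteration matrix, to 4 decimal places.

yes, ρ = 0.9410

Split A = D + L + U, D = diag(-1, -6, 8).
T_J = -D⁻¹(L+U): T[0,2] = -(-1)/(-1) = -1.0000; T[0,0] = 0.
  T[0,:] = [+0.0000 +1.0000 -1.0000]
  T[1,:] = [+0.3333 +0.0000 -0.6667]
  T[2,:] = [+0.1250 -0.7500 +0.0000]
|λ(T)| sorted: 0.9410, 0.6808, 0.2602.
spectral radius ρ = 0.9410; 0.9410 < 1, so it converges for any x₀.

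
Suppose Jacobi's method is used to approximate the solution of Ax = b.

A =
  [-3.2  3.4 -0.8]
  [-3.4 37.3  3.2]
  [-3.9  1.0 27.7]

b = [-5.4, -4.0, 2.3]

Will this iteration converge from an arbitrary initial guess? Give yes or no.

yes

A = D + L + U where D = diag(-3.2, 37.3, 27.7).
T_J = -D⁻¹(L+U): T[1,2] = -(3.2)/(37.3) = -0.0858; T[1,1] = 0.
  T[0,:] = [+0.0000, +1.0625, -0.2500]
  T[1,:] = [+0.0912, +0.0000, -0.0858]
  T[2,:] = [+0.1408, -0.0361, +0.0000]
|eigenvalues of T|: 0.3198, 0.1938, 0.1938.
ρ = 0.3198; 0.3198 < 1, so it converges for any x₀.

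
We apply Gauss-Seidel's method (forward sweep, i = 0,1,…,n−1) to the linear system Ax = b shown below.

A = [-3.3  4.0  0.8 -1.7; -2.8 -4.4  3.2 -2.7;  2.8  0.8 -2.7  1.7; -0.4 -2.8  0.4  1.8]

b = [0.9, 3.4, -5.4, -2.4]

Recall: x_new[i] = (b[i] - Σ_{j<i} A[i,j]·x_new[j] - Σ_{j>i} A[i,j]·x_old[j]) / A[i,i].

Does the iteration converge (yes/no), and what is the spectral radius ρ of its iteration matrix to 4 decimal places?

A = D + L + U where D = diag(-3.3, -4.4, -2.7, 1.8).
T_GS = -(D+L)⁻¹U: row 0 first, T[0,1] = -(4)/(-3.3) = +1.2121; later rows by forward substitution.
  T[0,:] = [+0.0000, +1.2121, +0.2424, -0.5152]
  T[1,:] = [+0.0000, -0.7713, +0.5730, -0.2858]
  T[2,:] = [+0.0000, +1.0285, +0.4212, +0.0107]
  T[3,:] = [+0.0000, -1.1591, +0.8516, -0.5615]
|roots of det(T-λI)|: 1.5448, 0.7409, 0.1078, 0.0000.
ρ(T) = max|λ| = 1.5448; 1.5448 > 1, so it fails to converge.

no, ρ = 1.5448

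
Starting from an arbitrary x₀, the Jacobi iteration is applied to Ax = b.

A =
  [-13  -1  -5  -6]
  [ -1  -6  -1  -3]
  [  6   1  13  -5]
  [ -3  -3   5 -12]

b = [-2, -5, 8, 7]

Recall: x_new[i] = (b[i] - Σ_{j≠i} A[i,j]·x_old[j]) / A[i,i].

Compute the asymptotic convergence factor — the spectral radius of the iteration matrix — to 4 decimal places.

Let D = diag(-13, -6, 13, -12); L, U the strict triangles.
T_J = -D⁻¹(L+U): T[0,2] = -(-5)/(-13) = -0.3846; T[0,0] = 0.
  T[0,:] = [+0.0000 -0.0769 -0.3846 -0.4615]
  T[1,:] = [-0.1667 +0.0000 -0.1667 -0.5000]
  T[2,:] = [-0.4615 -0.0769 +0.0000 +0.3846]
  T[3,:] = [-0.2500 -0.2500 +0.4167 +0.0000]
eigenvalue magnitudes: 0.8375, 0.4942, 0.4942, 0.1486.
spectral radius ρ = 0.8375; 0.8375 < 1, so it converges for any x₀.

0.8375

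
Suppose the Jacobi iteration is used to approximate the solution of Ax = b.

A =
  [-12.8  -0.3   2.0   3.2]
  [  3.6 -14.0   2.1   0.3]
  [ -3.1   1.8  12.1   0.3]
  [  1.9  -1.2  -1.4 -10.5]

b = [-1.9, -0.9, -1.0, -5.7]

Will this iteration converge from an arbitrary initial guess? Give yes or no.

yes

Write A = D+L+U with D = diag(-12.8, -14, 12.1, -10.5).
Jacobi T = -D⁻¹(L+U): T[2,1] = -(1.8)/(12.1) = -0.1488; T[2,2] = 0.
  T[0,:] = [+0.0000 -0.0234 +0.1562 +0.2500]
  T[1,:] = [+0.2571 +0.0000 +0.1500 +0.0214]
  T[2,:] = [+0.2562 -0.1488 +0.0000 -0.0248]
  T[3,:] = [+0.1810 -0.1143 -0.1333 +0.0000]
|eigenvalues of T|: 0.3618, 0.2287, 0.2287, 0.0719.
spectral radius ρ = 0.3618; 0.3618 < 1: convergent.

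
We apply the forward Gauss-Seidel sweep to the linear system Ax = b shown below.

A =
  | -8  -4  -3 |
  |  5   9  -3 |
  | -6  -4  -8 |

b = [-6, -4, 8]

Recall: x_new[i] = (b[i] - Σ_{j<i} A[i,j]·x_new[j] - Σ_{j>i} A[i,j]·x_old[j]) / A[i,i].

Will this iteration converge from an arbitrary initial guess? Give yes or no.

A = D + L + U where D = diag(-8, 9, -8).
T_GS = -(D+L)⁻¹U: row 0 first, T[0,2] = -(-3)/(-8) = -0.3750; later rows by forward substitution.
  T[0,:] = [+0.0000 -0.5000 -0.3750]
  T[1,:] = [+0.0000 +0.2778 +0.5417]
  T[2,:] = [+0.0000 +0.2361 +0.0104]
|roots of det(T-λI)|: 0.5259, 0.2377, 0.0000.
spectral radius ρ = 0.5259; 0.5259 < 1, so it converges for any x₀.

yes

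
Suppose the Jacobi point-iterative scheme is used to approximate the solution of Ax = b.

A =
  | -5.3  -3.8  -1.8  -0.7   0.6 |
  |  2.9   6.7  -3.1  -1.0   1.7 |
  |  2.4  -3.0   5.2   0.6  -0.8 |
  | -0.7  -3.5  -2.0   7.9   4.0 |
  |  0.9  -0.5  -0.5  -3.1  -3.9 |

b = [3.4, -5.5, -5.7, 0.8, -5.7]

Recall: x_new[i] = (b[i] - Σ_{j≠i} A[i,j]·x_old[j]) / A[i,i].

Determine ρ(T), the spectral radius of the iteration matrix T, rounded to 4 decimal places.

Split A = D + L + U, D = diag(-5.3, 6.7, 5.2, 7.9, -3.9).
Jacobi: T = -D⁻¹(L+U), T[1,4] = -(1.7)/(6.7) = -0.2537; T[1,1] = 0.
  T[0,:] = [+0.0000  -0.7170  -0.3396  -0.1321  +0.1132]
  T[1,:] = [-0.4328  +0.0000  +0.4627  +0.1493  -0.2537]
  T[2,:] = [-0.4615  +0.5769  +0.0000  -0.1154  +0.1538]
  T[3,:] = [+0.0886  +0.4430  +0.2532  +0.0000  -0.5063]
  T[4,:] = [+0.2308  -0.1282  -0.1282  -0.7949  +0.0000]
|roots of det(T-λI)|: 1.1532, 0.6674, 0.6674, 0.4496, 0.3138.
ρ = 1.1532; 1.1532 > 1, so it fails to converge.

1.1532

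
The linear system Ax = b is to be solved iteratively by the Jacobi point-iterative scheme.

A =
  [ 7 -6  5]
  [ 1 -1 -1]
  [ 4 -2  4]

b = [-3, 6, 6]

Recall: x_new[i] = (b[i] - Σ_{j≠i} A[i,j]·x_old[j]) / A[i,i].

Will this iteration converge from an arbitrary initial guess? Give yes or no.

Diagonal D = diag(7, -1, 4); L, U strict lower/upper.
Jacobi: T = -D⁻¹(L+U), T[1,2] = -(-1)/(-1) = -1.0000; T[1,1] = 0.
  T[0,:] = [+0.0000  +0.8571  -0.7143]
  T[1,:] = [+1.0000  +0.0000  -1.0000]
  T[2,:] = [-1.0000  +0.5000  +0.0000]
|λ(T)| sorted: 1.2174, 0.6409, 0.6409.
ρ(T) = max|λ| = 1.2174; 1.2174 > 1, so it fails to converge.

no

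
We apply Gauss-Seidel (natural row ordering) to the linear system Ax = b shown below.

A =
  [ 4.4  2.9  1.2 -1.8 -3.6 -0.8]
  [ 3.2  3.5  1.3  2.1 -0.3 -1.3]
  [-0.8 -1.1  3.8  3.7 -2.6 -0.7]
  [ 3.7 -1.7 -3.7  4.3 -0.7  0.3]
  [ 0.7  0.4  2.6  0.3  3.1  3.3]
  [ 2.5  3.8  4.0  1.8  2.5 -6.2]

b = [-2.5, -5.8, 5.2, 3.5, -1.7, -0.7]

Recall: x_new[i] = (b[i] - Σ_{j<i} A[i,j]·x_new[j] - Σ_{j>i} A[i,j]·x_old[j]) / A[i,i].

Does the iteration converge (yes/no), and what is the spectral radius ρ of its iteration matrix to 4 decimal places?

no, ρ = 1.1573

Diagonal D = diag(4.4, 3.5, 3.8, 4.3, 3.1, -6.2); L, U strict lower/upper.
GS T = -(D+L)⁻¹U: row 0 first, T[0,5] = -(-0.8)/(4.4) = +0.1818; later rows by forward substitution.
  T[0,:] = [+0.0000 -0.6591 -0.2727 +0.4091 +0.8182 +0.1818]
  T[1,:] = [+0.0000 +0.6026 -0.1221 -0.9740 -0.6623 +0.2052]
  T[2,:] = [+0.0000 +0.0357 -0.0928 -1.1695 +0.6647 +0.2819]
  T[3,:] = [+0.0000 +0.8361 +0.1066 -1.7434 -0.2311 +0.0975]
  T[4,:] = [+0.0000 -0.0398 +0.1448 +1.1829 -0.6344 -1.3779]
  T[5,:] = [+0.0000 +0.3533 -0.1553 -1.2157 +0.0299 -0.1464]
|eigenvalues of T|: 1.1573, 0.6748, 0.6748, 0.2248, 0.1406, 0.0000.
ρ = 1.1573; 1.1573 > 1: divergent.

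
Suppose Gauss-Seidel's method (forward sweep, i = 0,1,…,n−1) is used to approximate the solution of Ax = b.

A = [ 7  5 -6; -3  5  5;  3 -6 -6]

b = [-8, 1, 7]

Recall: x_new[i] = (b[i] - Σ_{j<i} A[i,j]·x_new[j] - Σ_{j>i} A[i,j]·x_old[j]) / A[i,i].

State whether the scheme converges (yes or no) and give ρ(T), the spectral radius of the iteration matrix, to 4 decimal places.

A = D + L + U where D = diag(7, 5, -6).
GS T = -(D+L)⁻¹U: row 0 first, T[0,2] = -(-6)/(7) = +0.8571; later rows by forward substitution.
  T[0,:] = [+0.0000 -0.7143 +0.8571]
  T[1,:] = [+0.0000 -0.4286 -0.4857]
  T[2,:] = [+0.0000 +0.0714 +0.9143]
|λ(T)| sorted: 0.8879, 0.4022, 0.0000.
spectral radius ρ = 0.8879; 0.8879 < 1, so it converges for any x₀.

yes, ρ = 0.8879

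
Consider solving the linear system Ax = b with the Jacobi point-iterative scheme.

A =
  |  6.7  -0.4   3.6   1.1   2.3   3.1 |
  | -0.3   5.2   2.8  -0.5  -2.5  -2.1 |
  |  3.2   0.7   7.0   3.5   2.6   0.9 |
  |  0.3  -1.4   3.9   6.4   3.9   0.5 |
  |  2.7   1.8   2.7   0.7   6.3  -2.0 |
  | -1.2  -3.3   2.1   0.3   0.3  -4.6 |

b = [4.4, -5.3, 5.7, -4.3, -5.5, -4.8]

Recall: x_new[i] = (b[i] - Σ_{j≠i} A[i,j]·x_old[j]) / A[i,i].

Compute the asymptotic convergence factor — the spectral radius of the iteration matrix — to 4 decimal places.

1.1358

Write A = D+L+U with D = diag(6.7, 5.2, 7, 6.4, 6.3, -4.6).
T_J = -D⁻¹(L+U): T[3,1] = -(-1.4)/(6.4) = +0.2188; T[3,3] = 0.
  T[0,:] = [+0.0000 +0.0597 -0.5373 -0.1642 -0.3433 -0.4627]
  T[1,:] = [+0.0577 +0.0000 -0.5385 +0.0962 +0.4808 +0.4038]
  T[2,:] = [-0.4571 -0.1000 +0.0000 -0.5000 -0.3714 -0.1286]
  T[3,:] = [-0.0469 +0.2188 -0.6094 +0.0000 -0.6094 -0.0781]
  T[4,:] = [-0.4286 -0.2857 -0.4286 -0.1111 +0.0000 +0.3175]
  T[5,:] = [-0.2609 -0.7174 +0.4565 +0.0652 +0.0652 +0.0000]
moduli |λ_i(T)| = 1.1358, 0.8217, 0.6360, 0.6360, 0.1613, 0.1613.
ρ(T) = max|λ| = 1.1358; 1.1358 > 1 ⇒ diverges.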